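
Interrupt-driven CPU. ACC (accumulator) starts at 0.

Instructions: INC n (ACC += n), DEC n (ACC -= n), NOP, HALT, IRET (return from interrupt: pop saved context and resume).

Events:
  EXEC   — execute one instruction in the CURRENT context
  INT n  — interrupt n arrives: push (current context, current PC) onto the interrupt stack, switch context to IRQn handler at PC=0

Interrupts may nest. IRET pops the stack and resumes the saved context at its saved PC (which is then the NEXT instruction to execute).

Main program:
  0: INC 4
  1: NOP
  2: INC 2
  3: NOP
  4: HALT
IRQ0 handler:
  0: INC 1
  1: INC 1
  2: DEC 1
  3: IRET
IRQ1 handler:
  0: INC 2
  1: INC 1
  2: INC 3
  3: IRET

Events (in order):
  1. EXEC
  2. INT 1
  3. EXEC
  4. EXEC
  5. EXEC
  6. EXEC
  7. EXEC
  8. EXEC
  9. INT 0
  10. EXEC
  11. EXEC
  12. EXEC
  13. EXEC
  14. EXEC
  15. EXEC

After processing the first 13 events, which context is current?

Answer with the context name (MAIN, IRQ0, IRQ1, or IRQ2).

Answer: MAIN

Derivation:
Event 1 (EXEC): [MAIN] PC=0: INC 4 -> ACC=4
Event 2 (INT 1): INT 1 arrives: push (MAIN, PC=1), enter IRQ1 at PC=0 (depth now 1)
Event 3 (EXEC): [IRQ1] PC=0: INC 2 -> ACC=6
Event 4 (EXEC): [IRQ1] PC=1: INC 1 -> ACC=7
Event 5 (EXEC): [IRQ1] PC=2: INC 3 -> ACC=10
Event 6 (EXEC): [IRQ1] PC=3: IRET -> resume MAIN at PC=1 (depth now 0)
Event 7 (EXEC): [MAIN] PC=1: NOP
Event 8 (EXEC): [MAIN] PC=2: INC 2 -> ACC=12
Event 9 (INT 0): INT 0 arrives: push (MAIN, PC=3), enter IRQ0 at PC=0 (depth now 1)
Event 10 (EXEC): [IRQ0] PC=0: INC 1 -> ACC=13
Event 11 (EXEC): [IRQ0] PC=1: INC 1 -> ACC=14
Event 12 (EXEC): [IRQ0] PC=2: DEC 1 -> ACC=13
Event 13 (EXEC): [IRQ0] PC=3: IRET -> resume MAIN at PC=3 (depth now 0)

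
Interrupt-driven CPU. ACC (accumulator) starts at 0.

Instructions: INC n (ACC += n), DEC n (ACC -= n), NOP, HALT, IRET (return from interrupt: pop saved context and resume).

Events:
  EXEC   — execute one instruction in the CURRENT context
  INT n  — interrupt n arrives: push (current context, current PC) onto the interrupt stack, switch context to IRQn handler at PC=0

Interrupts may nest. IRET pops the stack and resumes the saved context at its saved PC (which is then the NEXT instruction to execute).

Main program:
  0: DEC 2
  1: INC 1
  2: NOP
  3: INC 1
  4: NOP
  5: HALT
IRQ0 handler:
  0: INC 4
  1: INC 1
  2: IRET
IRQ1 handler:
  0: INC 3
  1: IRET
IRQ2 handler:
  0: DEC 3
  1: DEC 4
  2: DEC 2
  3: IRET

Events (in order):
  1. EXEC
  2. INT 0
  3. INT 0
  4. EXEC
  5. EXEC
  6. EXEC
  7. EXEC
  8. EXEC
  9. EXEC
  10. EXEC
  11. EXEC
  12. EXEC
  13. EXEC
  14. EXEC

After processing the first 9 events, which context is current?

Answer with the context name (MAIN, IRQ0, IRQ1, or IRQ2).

Event 1 (EXEC): [MAIN] PC=0: DEC 2 -> ACC=-2
Event 2 (INT 0): INT 0 arrives: push (MAIN, PC=1), enter IRQ0 at PC=0 (depth now 1)
Event 3 (INT 0): INT 0 arrives: push (IRQ0, PC=0), enter IRQ0 at PC=0 (depth now 2)
Event 4 (EXEC): [IRQ0] PC=0: INC 4 -> ACC=2
Event 5 (EXEC): [IRQ0] PC=1: INC 1 -> ACC=3
Event 6 (EXEC): [IRQ0] PC=2: IRET -> resume IRQ0 at PC=0 (depth now 1)
Event 7 (EXEC): [IRQ0] PC=0: INC 4 -> ACC=7
Event 8 (EXEC): [IRQ0] PC=1: INC 1 -> ACC=8
Event 9 (EXEC): [IRQ0] PC=2: IRET -> resume MAIN at PC=1 (depth now 0)

Answer: MAIN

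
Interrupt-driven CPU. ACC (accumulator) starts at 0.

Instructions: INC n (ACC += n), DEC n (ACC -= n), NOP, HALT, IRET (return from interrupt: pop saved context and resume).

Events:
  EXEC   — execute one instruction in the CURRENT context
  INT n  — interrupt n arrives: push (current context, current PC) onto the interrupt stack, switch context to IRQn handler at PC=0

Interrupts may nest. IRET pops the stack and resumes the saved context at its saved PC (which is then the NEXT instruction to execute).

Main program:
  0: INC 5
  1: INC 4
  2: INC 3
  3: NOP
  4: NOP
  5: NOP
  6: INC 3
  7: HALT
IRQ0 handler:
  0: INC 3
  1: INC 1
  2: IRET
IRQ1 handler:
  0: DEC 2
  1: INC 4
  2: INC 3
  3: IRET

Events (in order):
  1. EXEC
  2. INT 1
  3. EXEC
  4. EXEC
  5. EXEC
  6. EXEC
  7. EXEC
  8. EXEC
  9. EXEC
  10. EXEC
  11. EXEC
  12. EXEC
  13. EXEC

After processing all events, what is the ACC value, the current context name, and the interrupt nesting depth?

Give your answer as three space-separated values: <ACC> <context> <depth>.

Answer: 20 MAIN 0

Derivation:
Event 1 (EXEC): [MAIN] PC=0: INC 5 -> ACC=5
Event 2 (INT 1): INT 1 arrives: push (MAIN, PC=1), enter IRQ1 at PC=0 (depth now 1)
Event 3 (EXEC): [IRQ1] PC=0: DEC 2 -> ACC=3
Event 4 (EXEC): [IRQ1] PC=1: INC 4 -> ACC=7
Event 5 (EXEC): [IRQ1] PC=2: INC 3 -> ACC=10
Event 6 (EXEC): [IRQ1] PC=3: IRET -> resume MAIN at PC=1 (depth now 0)
Event 7 (EXEC): [MAIN] PC=1: INC 4 -> ACC=14
Event 8 (EXEC): [MAIN] PC=2: INC 3 -> ACC=17
Event 9 (EXEC): [MAIN] PC=3: NOP
Event 10 (EXEC): [MAIN] PC=4: NOP
Event 11 (EXEC): [MAIN] PC=5: NOP
Event 12 (EXEC): [MAIN] PC=6: INC 3 -> ACC=20
Event 13 (EXEC): [MAIN] PC=7: HALT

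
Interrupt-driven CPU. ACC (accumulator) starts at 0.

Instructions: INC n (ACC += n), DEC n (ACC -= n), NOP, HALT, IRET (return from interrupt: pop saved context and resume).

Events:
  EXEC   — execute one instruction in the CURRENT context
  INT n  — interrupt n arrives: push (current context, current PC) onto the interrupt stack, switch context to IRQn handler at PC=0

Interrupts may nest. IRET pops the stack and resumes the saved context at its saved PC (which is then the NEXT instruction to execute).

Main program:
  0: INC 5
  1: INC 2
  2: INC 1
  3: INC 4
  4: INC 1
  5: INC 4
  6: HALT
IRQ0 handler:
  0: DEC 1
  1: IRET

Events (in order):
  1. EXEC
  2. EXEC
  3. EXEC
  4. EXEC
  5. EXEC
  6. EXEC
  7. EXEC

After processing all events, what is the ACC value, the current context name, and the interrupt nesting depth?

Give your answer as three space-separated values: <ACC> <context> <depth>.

Answer: 17 MAIN 0

Derivation:
Event 1 (EXEC): [MAIN] PC=0: INC 5 -> ACC=5
Event 2 (EXEC): [MAIN] PC=1: INC 2 -> ACC=7
Event 3 (EXEC): [MAIN] PC=2: INC 1 -> ACC=8
Event 4 (EXEC): [MAIN] PC=3: INC 4 -> ACC=12
Event 5 (EXEC): [MAIN] PC=4: INC 1 -> ACC=13
Event 6 (EXEC): [MAIN] PC=5: INC 4 -> ACC=17
Event 7 (EXEC): [MAIN] PC=6: HALT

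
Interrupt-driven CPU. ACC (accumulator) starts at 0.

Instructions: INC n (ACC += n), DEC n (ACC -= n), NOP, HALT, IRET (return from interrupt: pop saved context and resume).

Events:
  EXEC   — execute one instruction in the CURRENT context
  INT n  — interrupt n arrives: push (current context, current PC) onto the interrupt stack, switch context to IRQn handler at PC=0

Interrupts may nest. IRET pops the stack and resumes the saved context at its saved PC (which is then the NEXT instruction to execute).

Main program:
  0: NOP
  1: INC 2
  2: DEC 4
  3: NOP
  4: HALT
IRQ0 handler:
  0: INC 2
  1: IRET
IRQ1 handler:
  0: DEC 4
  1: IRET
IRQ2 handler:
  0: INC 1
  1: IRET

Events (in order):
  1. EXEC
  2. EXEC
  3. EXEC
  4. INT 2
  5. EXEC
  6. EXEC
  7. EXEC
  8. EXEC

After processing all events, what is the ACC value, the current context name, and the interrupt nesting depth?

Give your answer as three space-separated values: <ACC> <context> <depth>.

Answer: -1 MAIN 0

Derivation:
Event 1 (EXEC): [MAIN] PC=0: NOP
Event 2 (EXEC): [MAIN] PC=1: INC 2 -> ACC=2
Event 3 (EXEC): [MAIN] PC=2: DEC 4 -> ACC=-2
Event 4 (INT 2): INT 2 arrives: push (MAIN, PC=3), enter IRQ2 at PC=0 (depth now 1)
Event 5 (EXEC): [IRQ2] PC=0: INC 1 -> ACC=-1
Event 6 (EXEC): [IRQ2] PC=1: IRET -> resume MAIN at PC=3 (depth now 0)
Event 7 (EXEC): [MAIN] PC=3: NOP
Event 8 (EXEC): [MAIN] PC=4: HALT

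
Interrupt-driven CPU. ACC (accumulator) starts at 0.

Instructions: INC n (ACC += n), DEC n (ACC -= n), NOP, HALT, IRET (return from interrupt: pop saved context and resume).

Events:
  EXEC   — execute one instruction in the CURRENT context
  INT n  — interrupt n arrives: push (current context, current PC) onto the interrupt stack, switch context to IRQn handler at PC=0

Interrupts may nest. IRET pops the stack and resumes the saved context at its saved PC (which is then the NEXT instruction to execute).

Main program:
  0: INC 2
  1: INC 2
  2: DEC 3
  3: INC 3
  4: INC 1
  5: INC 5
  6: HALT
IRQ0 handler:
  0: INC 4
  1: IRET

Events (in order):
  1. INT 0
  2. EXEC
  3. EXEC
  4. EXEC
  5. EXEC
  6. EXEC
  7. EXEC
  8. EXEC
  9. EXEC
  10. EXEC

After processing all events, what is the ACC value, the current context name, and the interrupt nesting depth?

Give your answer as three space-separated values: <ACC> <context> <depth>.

Answer: 14 MAIN 0

Derivation:
Event 1 (INT 0): INT 0 arrives: push (MAIN, PC=0), enter IRQ0 at PC=0 (depth now 1)
Event 2 (EXEC): [IRQ0] PC=0: INC 4 -> ACC=4
Event 3 (EXEC): [IRQ0] PC=1: IRET -> resume MAIN at PC=0 (depth now 0)
Event 4 (EXEC): [MAIN] PC=0: INC 2 -> ACC=6
Event 5 (EXEC): [MAIN] PC=1: INC 2 -> ACC=8
Event 6 (EXEC): [MAIN] PC=2: DEC 3 -> ACC=5
Event 7 (EXEC): [MAIN] PC=3: INC 3 -> ACC=8
Event 8 (EXEC): [MAIN] PC=4: INC 1 -> ACC=9
Event 9 (EXEC): [MAIN] PC=5: INC 5 -> ACC=14
Event 10 (EXEC): [MAIN] PC=6: HALT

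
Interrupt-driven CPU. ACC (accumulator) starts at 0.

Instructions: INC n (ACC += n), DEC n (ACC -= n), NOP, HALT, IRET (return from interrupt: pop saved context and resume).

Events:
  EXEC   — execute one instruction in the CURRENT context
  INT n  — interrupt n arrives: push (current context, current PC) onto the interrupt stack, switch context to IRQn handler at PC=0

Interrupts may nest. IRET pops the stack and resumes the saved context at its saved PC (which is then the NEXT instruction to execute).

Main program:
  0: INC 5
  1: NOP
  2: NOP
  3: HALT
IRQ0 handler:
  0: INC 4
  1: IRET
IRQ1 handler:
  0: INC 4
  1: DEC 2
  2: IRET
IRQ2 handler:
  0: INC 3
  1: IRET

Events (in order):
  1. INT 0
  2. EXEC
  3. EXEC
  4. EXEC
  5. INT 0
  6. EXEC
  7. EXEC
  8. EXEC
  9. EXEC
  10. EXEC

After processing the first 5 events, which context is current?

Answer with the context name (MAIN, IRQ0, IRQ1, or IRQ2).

Event 1 (INT 0): INT 0 arrives: push (MAIN, PC=0), enter IRQ0 at PC=0 (depth now 1)
Event 2 (EXEC): [IRQ0] PC=0: INC 4 -> ACC=4
Event 3 (EXEC): [IRQ0] PC=1: IRET -> resume MAIN at PC=0 (depth now 0)
Event 4 (EXEC): [MAIN] PC=0: INC 5 -> ACC=9
Event 5 (INT 0): INT 0 arrives: push (MAIN, PC=1), enter IRQ0 at PC=0 (depth now 1)

Answer: IRQ0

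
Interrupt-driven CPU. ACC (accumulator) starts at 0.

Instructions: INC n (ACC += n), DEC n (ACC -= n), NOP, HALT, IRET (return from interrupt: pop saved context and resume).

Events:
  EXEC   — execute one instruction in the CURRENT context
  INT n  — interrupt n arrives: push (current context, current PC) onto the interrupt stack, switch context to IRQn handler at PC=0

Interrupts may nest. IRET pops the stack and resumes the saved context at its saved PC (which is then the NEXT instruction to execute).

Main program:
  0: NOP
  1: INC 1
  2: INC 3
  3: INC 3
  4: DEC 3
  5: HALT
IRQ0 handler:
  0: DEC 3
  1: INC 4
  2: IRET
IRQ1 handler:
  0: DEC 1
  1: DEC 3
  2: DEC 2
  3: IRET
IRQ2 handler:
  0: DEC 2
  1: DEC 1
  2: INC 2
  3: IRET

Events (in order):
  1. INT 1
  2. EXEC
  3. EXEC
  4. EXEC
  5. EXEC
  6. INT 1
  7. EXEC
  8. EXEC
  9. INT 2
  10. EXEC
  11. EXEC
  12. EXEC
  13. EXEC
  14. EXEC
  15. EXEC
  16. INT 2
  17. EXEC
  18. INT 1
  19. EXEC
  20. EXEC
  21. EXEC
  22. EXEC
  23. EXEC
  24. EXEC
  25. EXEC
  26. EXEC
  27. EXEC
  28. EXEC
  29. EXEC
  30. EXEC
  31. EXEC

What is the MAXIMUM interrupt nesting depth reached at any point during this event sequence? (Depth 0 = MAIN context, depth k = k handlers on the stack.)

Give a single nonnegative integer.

Answer: 2

Derivation:
Event 1 (INT 1): INT 1 arrives: push (MAIN, PC=0), enter IRQ1 at PC=0 (depth now 1) [depth=1]
Event 2 (EXEC): [IRQ1] PC=0: DEC 1 -> ACC=-1 [depth=1]
Event 3 (EXEC): [IRQ1] PC=1: DEC 3 -> ACC=-4 [depth=1]
Event 4 (EXEC): [IRQ1] PC=2: DEC 2 -> ACC=-6 [depth=1]
Event 5 (EXEC): [IRQ1] PC=3: IRET -> resume MAIN at PC=0 (depth now 0) [depth=0]
Event 6 (INT 1): INT 1 arrives: push (MAIN, PC=0), enter IRQ1 at PC=0 (depth now 1) [depth=1]
Event 7 (EXEC): [IRQ1] PC=0: DEC 1 -> ACC=-7 [depth=1]
Event 8 (EXEC): [IRQ1] PC=1: DEC 3 -> ACC=-10 [depth=1]
Event 9 (INT 2): INT 2 arrives: push (IRQ1, PC=2), enter IRQ2 at PC=0 (depth now 2) [depth=2]
Event 10 (EXEC): [IRQ2] PC=0: DEC 2 -> ACC=-12 [depth=2]
Event 11 (EXEC): [IRQ2] PC=1: DEC 1 -> ACC=-13 [depth=2]
Event 12 (EXEC): [IRQ2] PC=2: INC 2 -> ACC=-11 [depth=2]
Event 13 (EXEC): [IRQ2] PC=3: IRET -> resume IRQ1 at PC=2 (depth now 1) [depth=1]
Event 14 (EXEC): [IRQ1] PC=2: DEC 2 -> ACC=-13 [depth=1]
Event 15 (EXEC): [IRQ1] PC=3: IRET -> resume MAIN at PC=0 (depth now 0) [depth=0]
Event 16 (INT 2): INT 2 arrives: push (MAIN, PC=0), enter IRQ2 at PC=0 (depth now 1) [depth=1]
Event 17 (EXEC): [IRQ2] PC=0: DEC 2 -> ACC=-15 [depth=1]
Event 18 (INT 1): INT 1 arrives: push (IRQ2, PC=1), enter IRQ1 at PC=0 (depth now 2) [depth=2]
Event 19 (EXEC): [IRQ1] PC=0: DEC 1 -> ACC=-16 [depth=2]
Event 20 (EXEC): [IRQ1] PC=1: DEC 3 -> ACC=-19 [depth=2]
Event 21 (EXEC): [IRQ1] PC=2: DEC 2 -> ACC=-21 [depth=2]
Event 22 (EXEC): [IRQ1] PC=3: IRET -> resume IRQ2 at PC=1 (depth now 1) [depth=1]
Event 23 (EXEC): [IRQ2] PC=1: DEC 1 -> ACC=-22 [depth=1]
Event 24 (EXEC): [IRQ2] PC=2: INC 2 -> ACC=-20 [depth=1]
Event 25 (EXEC): [IRQ2] PC=3: IRET -> resume MAIN at PC=0 (depth now 0) [depth=0]
Event 26 (EXEC): [MAIN] PC=0: NOP [depth=0]
Event 27 (EXEC): [MAIN] PC=1: INC 1 -> ACC=-19 [depth=0]
Event 28 (EXEC): [MAIN] PC=2: INC 3 -> ACC=-16 [depth=0]
Event 29 (EXEC): [MAIN] PC=3: INC 3 -> ACC=-13 [depth=0]
Event 30 (EXEC): [MAIN] PC=4: DEC 3 -> ACC=-16 [depth=0]
Event 31 (EXEC): [MAIN] PC=5: HALT [depth=0]
Max depth observed: 2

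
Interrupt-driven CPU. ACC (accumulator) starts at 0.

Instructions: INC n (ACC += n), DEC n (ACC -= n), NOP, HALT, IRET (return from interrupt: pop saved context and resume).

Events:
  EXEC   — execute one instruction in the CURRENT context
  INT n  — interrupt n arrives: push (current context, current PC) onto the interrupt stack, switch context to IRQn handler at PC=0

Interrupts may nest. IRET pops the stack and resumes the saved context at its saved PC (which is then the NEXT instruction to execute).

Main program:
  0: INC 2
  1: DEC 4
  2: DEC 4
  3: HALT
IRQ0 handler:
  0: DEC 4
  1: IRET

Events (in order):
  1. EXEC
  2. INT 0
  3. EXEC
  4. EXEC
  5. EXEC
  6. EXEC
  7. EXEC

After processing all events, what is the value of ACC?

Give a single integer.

Answer: -10

Derivation:
Event 1 (EXEC): [MAIN] PC=0: INC 2 -> ACC=2
Event 2 (INT 0): INT 0 arrives: push (MAIN, PC=1), enter IRQ0 at PC=0 (depth now 1)
Event 3 (EXEC): [IRQ0] PC=0: DEC 4 -> ACC=-2
Event 4 (EXEC): [IRQ0] PC=1: IRET -> resume MAIN at PC=1 (depth now 0)
Event 5 (EXEC): [MAIN] PC=1: DEC 4 -> ACC=-6
Event 6 (EXEC): [MAIN] PC=2: DEC 4 -> ACC=-10
Event 7 (EXEC): [MAIN] PC=3: HALT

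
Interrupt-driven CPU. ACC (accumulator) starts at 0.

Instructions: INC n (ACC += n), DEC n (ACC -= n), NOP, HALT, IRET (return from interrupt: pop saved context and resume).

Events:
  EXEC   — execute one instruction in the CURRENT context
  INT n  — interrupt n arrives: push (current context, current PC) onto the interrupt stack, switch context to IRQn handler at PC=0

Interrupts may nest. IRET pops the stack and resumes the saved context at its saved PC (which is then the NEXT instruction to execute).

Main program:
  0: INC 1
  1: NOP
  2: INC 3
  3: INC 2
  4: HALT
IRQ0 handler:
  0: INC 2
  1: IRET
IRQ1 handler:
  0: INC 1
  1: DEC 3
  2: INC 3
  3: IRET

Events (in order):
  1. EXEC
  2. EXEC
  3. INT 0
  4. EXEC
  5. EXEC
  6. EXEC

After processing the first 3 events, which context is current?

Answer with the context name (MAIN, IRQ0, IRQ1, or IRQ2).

Answer: IRQ0

Derivation:
Event 1 (EXEC): [MAIN] PC=0: INC 1 -> ACC=1
Event 2 (EXEC): [MAIN] PC=1: NOP
Event 3 (INT 0): INT 0 arrives: push (MAIN, PC=2), enter IRQ0 at PC=0 (depth now 1)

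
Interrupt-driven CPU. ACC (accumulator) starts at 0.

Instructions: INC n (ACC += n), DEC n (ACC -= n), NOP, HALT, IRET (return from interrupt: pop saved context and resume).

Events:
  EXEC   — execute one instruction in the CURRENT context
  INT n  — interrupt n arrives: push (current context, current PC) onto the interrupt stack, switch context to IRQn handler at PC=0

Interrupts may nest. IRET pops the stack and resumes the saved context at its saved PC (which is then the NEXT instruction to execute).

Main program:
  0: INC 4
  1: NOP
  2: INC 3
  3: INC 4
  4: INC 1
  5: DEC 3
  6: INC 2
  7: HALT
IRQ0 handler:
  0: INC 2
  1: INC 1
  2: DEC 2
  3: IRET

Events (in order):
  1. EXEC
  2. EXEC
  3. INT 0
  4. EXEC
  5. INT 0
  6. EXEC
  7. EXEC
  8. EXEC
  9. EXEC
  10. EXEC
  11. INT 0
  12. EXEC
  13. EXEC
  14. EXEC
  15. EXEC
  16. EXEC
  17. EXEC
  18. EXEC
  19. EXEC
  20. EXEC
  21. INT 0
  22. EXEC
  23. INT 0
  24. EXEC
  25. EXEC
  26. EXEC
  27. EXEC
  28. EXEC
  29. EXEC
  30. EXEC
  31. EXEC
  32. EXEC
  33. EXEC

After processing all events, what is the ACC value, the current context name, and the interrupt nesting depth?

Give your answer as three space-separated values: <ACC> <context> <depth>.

Answer: 16 MAIN 0

Derivation:
Event 1 (EXEC): [MAIN] PC=0: INC 4 -> ACC=4
Event 2 (EXEC): [MAIN] PC=1: NOP
Event 3 (INT 0): INT 0 arrives: push (MAIN, PC=2), enter IRQ0 at PC=0 (depth now 1)
Event 4 (EXEC): [IRQ0] PC=0: INC 2 -> ACC=6
Event 5 (INT 0): INT 0 arrives: push (IRQ0, PC=1), enter IRQ0 at PC=0 (depth now 2)
Event 6 (EXEC): [IRQ0] PC=0: INC 2 -> ACC=8
Event 7 (EXEC): [IRQ0] PC=1: INC 1 -> ACC=9
Event 8 (EXEC): [IRQ0] PC=2: DEC 2 -> ACC=7
Event 9 (EXEC): [IRQ0] PC=3: IRET -> resume IRQ0 at PC=1 (depth now 1)
Event 10 (EXEC): [IRQ0] PC=1: INC 1 -> ACC=8
Event 11 (INT 0): INT 0 arrives: push (IRQ0, PC=2), enter IRQ0 at PC=0 (depth now 2)
Event 12 (EXEC): [IRQ0] PC=0: INC 2 -> ACC=10
Event 13 (EXEC): [IRQ0] PC=1: INC 1 -> ACC=11
Event 14 (EXEC): [IRQ0] PC=2: DEC 2 -> ACC=9
Event 15 (EXEC): [IRQ0] PC=3: IRET -> resume IRQ0 at PC=2 (depth now 1)
Event 16 (EXEC): [IRQ0] PC=2: DEC 2 -> ACC=7
Event 17 (EXEC): [IRQ0] PC=3: IRET -> resume MAIN at PC=2 (depth now 0)
Event 18 (EXEC): [MAIN] PC=2: INC 3 -> ACC=10
Event 19 (EXEC): [MAIN] PC=3: INC 4 -> ACC=14
Event 20 (EXEC): [MAIN] PC=4: INC 1 -> ACC=15
Event 21 (INT 0): INT 0 arrives: push (MAIN, PC=5), enter IRQ0 at PC=0 (depth now 1)
Event 22 (EXEC): [IRQ0] PC=0: INC 2 -> ACC=17
Event 23 (INT 0): INT 0 arrives: push (IRQ0, PC=1), enter IRQ0 at PC=0 (depth now 2)
Event 24 (EXEC): [IRQ0] PC=0: INC 2 -> ACC=19
Event 25 (EXEC): [IRQ0] PC=1: INC 1 -> ACC=20
Event 26 (EXEC): [IRQ0] PC=2: DEC 2 -> ACC=18
Event 27 (EXEC): [IRQ0] PC=3: IRET -> resume IRQ0 at PC=1 (depth now 1)
Event 28 (EXEC): [IRQ0] PC=1: INC 1 -> ACC=19
Event 29 (EXEC): [IRQ0] PC=2: DEC 2 -> ACC=17
Event 30 (EXEC): [IRQ0] PC=3: IRET -> resume MAIN at PC=5 (depth now 0)
Event 31 (EXEC): [MAIN] PC=5: DEC 3 -> ACC=14
Event 32 (EXEC): [MAIN] PC=6: INC 2 -> ACC=16
Event 33 (EXEC): [MAIN] PC=7: HALT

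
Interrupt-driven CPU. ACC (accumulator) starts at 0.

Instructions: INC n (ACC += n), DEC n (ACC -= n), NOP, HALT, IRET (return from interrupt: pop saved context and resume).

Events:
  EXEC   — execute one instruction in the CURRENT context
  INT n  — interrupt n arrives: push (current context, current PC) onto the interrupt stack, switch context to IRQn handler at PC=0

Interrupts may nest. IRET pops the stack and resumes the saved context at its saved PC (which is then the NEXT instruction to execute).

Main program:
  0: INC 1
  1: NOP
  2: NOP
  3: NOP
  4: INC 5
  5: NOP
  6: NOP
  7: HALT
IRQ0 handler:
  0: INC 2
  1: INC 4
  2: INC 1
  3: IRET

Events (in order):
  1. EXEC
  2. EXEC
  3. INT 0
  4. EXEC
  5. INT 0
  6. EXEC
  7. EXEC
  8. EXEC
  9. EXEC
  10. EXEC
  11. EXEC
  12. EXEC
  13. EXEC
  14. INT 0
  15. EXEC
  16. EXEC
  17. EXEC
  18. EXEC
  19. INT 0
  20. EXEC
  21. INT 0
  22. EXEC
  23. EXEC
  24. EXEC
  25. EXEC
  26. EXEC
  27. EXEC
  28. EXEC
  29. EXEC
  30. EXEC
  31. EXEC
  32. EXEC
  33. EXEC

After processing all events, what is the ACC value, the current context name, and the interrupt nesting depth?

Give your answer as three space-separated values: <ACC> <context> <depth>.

Event 1 (EXEC): [MAIN] PC=0: INC 1 -> ACC=1
Event 2 (EXEC): [MAIN] PC=1: NOP
Event 3 (INT 0): INT 0 arrives: push (MAIN, PC=2), enter IRQ0 at PC=0 (depth now 1)
Event 4 (EXEC): [IRQ0] PC=0: INC 2 -> ACC=3
Event 5 (INT 0): INT 0 arrives: push (IRQ0, PC=1), enter IRQ0 at PC=0 (depth now 2)
Event 6 (EXEC): [IRQ0] PC=0: INC 2 -> ACC=5
Event 7 (EXEC): [IRQ0] PC=1: INC 4 -> ACC=9
Event 8 (EXEC): [IRQ0] PC=2: INC 1 -> ACC=10
Event 9 (EXEC): [IRQ0] PC=3: IRET -> resume IRQ0 at PC=1 (depth now 1)
Event 10 (EXEC): [IRQ0] PC=1: INC 4 -> ACC=14
Event 11 (EXEC): [IRQ0] PC=2: INC 1 -> ACC=15
Event 12 (EXEC): [IRQ0] PC=3: IRET -> resume MAIN at PC=2 (depth now 0)
Event 13 (EXEC): [MAIN] PC=2: NOP
Event 14 (INT 0): INT 0 arrives: push (MAIN, PC=3), enter IRQ0 at PC=0 (depth now 1)
Event 15 (EXEC): [IRQ0] PC=0: INC 2 -> ACC=17
Event 16 (EXEC): [IRQ0] PC=1: INC 4 -> ACC=21
Event 17 (EXEC): [IRQ0] PC=2: INC 1 -> ACC=22
Event 18 (EXEC): [IRQ0] PC=3: IRET -> resume MAIN at PC=3 (depth now 0)
Event 19 (INT 0): INT 0 arrives: push (MAIN, PC=3), enter IRQ0 at PC=0 (depth now 1)
Event 20 (EXEC): [IRQ0] PC=0: INC 2 -> ACC=24
Event 21 (INT 0): INT 0 arrives: push (IRQ0, PC=1), enter IRQ0 at PC=0 (depth now 2)
Event 22 (EXEC): [IRQ0] PC=0: INC 2 -> ACC=26
Event 23 (EXEC): [IRQ0] PC=1: INC 4 -> ACC=30
Event 24 (EXEC): [IRQ0] PC=2: INC 1 -> ACC=31
Event 25 (EXEC): [IRQ0] PC=3: IRET -> resume IRQ0 at PC=1 (depth now 1)
Event 26 (EXEC): [IRQ0] PC=1: INC 4 -> ACC=35
Event 27 (EXEC): [IRQ0] PC=2: INC 1 -> ACC=36
Event 28 (EXEC): [IRQ0] PC=3: IRET -> resume MAIN at PC=3 (depth now 0)
Event 29 (EXEC): [MAIN] PC=3: NOP
Event 30 (EXEC): [MAIN] PC=4: INC 5 -> ACC=41
Event 31 (EXEC): [MAIN] PC=5: NOP
Event 32 (EXEC): [MAIN] PC=6: NOP
Event 33 (EXEC): [MAIN] PC=7: HALT

Answer: 41 MAIN 0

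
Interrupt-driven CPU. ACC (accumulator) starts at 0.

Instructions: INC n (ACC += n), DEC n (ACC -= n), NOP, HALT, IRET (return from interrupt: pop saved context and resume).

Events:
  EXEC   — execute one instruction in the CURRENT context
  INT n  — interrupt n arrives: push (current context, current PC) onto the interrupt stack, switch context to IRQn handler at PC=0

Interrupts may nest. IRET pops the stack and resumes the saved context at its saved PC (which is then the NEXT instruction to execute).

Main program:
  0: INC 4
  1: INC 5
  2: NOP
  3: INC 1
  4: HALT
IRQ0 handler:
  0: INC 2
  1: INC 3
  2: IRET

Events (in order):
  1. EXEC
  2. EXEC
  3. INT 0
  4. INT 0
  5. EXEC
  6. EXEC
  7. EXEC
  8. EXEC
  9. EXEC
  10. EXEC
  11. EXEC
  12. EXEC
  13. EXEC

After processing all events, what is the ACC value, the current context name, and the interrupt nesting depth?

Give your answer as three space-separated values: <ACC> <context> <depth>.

Event 1 (EXEC): [MAIN] PC=0: INC 4 -> ACC=4
Event 2 (EXEC): [MAIN] PC=1: INC 5 -> ACC=9
Event 3 (INT 0): INT 0 arrives: push (MAIN, PC=2), enter IRQ0 at PC=0 (depth now 1)
Event 4 (INT 0): INT 0 arrives: push (IRQ0, PC=0), enter IRQ0 at PC=0 (depth now 2)
Event 5 (EXEC): [IRQ0] PC=0: INC 2 -> ACC=11
Event 6 (EXEC): [IRQ0] PC=1: INC 3 -> ACC=14
Event 7 (EXEC): [IRQ0] PC=2: IRET -> resume IRQ0 at PC=0 (depth now 1)
Event 8 (EXEC): [IRQ0] PC=0: INC 2 -> ACC=16
Event 9 (EXEC): [IRQ0] PC=1: INC 3 -> ACC=19
Event 10 (EXEC): [IRQ0] PC=2: IRET -> resume MAIN at PC=2 (depth now 0)
Event 11 (EXEC): [MAIN] PC=2: NOP
Event 12 (EXEC): [MAIN] PC=3: INC 1 -> ACC=20
Event 13 (EXEC): [MAIN] PC=4: HALT

Answer: 20 MAIN 0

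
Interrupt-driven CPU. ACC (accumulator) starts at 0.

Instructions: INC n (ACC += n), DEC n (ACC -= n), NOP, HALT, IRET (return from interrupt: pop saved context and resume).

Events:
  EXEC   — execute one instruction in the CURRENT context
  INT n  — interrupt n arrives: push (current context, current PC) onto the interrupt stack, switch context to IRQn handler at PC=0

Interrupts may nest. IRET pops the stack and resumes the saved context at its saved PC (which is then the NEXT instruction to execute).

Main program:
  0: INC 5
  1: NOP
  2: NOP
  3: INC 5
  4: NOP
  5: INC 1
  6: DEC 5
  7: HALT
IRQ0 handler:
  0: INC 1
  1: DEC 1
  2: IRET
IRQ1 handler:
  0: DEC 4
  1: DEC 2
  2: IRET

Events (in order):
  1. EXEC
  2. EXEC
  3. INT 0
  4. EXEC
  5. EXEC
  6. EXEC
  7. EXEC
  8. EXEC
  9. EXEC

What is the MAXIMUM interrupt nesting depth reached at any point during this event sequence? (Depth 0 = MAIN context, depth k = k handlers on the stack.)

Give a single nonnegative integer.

Event 1 (EXEC): [MAIN] PC=0: INC 5 -> ACC=5 [depth=0]
Event 2 (EXEC): [MAIN] PC=1: NOP [depth=0]
Event 3 (INT 0): INT 0 arrives: push (MAIN, PC=2), enter IRQ0 at PC=0 (depth now 1) [depth=1]
Event 4 (EXEC): [IRQ0] PC=0: INC 1 -> ACC=6 [depth=1]
Event 5 (EXEC): [IRQ0] PC=1: DEC 1 -> ACC=5 [depth=1]
Event 6 (EXEC): [IRQ0] PC=2: IRET -> resume MAIN at PC=2 (depth now 0) [depth=0]
Event 7 (EXEC): [MAIN] PC=2: NOP [depth=0]
Event 8 (EXEC): [MAIN] PC=3: INC 5 -> ACC=10 [depth=0]
Event 9 (EXEC): [MAIN] PC=4: NOP [depth=0]
Max depth observed: 1

Answer: 1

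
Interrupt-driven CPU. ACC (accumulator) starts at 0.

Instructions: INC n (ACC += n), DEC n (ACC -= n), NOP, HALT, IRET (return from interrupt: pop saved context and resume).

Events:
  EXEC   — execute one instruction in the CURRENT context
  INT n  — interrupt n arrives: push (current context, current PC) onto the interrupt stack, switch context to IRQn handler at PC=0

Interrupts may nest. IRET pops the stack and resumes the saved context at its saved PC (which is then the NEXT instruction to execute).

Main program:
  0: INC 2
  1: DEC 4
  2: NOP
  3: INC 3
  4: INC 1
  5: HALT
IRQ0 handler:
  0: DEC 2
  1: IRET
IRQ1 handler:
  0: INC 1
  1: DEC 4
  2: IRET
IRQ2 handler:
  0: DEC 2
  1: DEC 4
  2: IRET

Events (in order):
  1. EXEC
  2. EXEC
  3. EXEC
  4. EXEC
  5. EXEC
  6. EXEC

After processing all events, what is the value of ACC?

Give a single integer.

Event 1 (EXEC): [MAIN] PC=0: INC 2 -> ACC=2
Event 2 (EXEC): [MAIN] PC=1: DEC 4 -> ACC=-2
Event 3 (EXEC): [MAIN] PC=2: NOP
Event 4 (EXEC): [MAIN] PC=3: INC 3 -> ACC=1
Event 5 (EXEC): [MAIN] PC=4: INC 1 -> ACC=2
Event 6 (EXEC): [MAIN] PC=5: HALT

Answer: 2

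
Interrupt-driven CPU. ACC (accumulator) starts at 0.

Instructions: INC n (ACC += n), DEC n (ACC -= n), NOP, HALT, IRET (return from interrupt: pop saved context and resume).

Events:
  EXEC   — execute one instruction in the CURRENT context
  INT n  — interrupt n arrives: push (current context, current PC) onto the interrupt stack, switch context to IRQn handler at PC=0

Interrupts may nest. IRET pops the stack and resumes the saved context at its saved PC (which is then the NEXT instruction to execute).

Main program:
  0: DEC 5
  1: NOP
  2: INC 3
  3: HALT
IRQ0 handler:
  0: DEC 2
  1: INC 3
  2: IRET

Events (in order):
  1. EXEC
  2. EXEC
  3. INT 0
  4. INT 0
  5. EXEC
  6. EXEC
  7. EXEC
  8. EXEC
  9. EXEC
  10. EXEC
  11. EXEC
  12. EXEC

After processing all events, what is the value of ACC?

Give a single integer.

Event 1 (EXEC): [MAIN] PC=0: DEC 5 -> ACC=-5
Event 2 (EXEC): [MAIN] PC=1: NOP
Event 3 (INT 0): INT 0 arrives: push (MAIN, PC=2), enter IRQ0 at PC=0 (depth now 1)
Event 4 (INT 0): INT 0 arrives: push (IRQ0, PC=0), enter IRQ0 at PC=0 (depth now 2)
Event 5 (EXEC): [IRQ0] PC=0: DEC 2 -> ACC=-7
Event 6 (EXEC): [IRQ0] PC=1: INC 3 -> ACC=-4
Event 7 (EXEC): [IRQ0] PC=2: IRET -> resume IRQ0 at PC=0 (depth now 1)
Event 8 (EXEC): [IRQ0] PC=0: DEC 2 -> ACC=-6
Event 9 (EXEC): [IRQ0] PC=1: INC 3 -> ACC=-3
Event 10 (EXEC): [IRQ0] PC=2: IRET -> resume MAIN at PC=2 (depth now 0)
Event 11 (EXEC): [MAIN] PC=2: INC 3 -> ACC=0
Event 12 (EXEC): [MAIN] PC=3: HALT

Answer: 0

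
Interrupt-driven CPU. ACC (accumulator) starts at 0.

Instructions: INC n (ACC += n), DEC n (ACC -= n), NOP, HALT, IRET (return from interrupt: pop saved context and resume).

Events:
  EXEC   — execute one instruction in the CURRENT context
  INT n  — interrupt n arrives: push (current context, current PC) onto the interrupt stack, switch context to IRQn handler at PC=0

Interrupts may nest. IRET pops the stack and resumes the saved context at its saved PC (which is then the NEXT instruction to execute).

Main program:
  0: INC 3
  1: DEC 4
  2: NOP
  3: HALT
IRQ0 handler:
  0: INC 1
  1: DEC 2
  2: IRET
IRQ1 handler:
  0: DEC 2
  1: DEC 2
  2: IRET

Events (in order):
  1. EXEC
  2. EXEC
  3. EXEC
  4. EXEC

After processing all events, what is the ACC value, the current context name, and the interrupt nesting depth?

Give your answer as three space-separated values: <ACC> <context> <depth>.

Answer: -1 MAIN 0

Derivation:
Event 1 (EXEC): [MAIN] PC=0: INC 3 -> ACC=3
Event 2 (EXEC): [MAIN] PC=1: DEC 4 -> ACC=-1
Event 3 (EXEC): [MAIN] PC=2: NOP
Event 4 (EXEC): [MAIN] PC=3: HALT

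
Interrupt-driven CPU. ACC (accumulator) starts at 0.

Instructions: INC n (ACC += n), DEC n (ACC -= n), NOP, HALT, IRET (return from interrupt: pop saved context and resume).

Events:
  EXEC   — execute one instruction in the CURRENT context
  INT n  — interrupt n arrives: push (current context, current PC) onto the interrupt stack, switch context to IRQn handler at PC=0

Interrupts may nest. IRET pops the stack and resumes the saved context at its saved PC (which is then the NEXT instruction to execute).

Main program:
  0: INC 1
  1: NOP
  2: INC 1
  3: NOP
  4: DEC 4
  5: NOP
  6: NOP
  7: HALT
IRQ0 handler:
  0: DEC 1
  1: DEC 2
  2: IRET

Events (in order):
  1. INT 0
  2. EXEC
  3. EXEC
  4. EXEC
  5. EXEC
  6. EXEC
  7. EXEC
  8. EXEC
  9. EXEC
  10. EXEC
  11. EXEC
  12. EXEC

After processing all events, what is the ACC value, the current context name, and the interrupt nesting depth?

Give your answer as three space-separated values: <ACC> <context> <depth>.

Event 1 (INT 0): INT 0 arrives: push (MAIN, PC=0), enter IRQ0 at PC=0 (depth now 1)
Event 2 (EXEC): [IRQ0] PC=0: DEC 1 -> ACC=-1
Event 3 (EXEC): [IRQ0] PC=1: DEC 2 -> ACC=-3
Event 4 (EXEC): [IRQ0] PC=2: IRET -> resume MAIN at PC=0 (depth now 0)
Event 5 (EXEC): [MAIN] PC=0: INC 1 -> ACC=-2
Event 6 (EXEC): [MAIN] PC=1: NOP
Event 7 (EXEC): [MAIN] PC=2: INC 1 -> ACC=-1
Event 8 (EXEC): [MAIN] PC=3: NOP
Event 9 (EXEC): [MAIN] PC=4: DEC 4 -> ACC=-5
Event 10 (EXEC): [MAIN] PC=5: NOP
Event 11 (EXEC): [MAIN] PC=6: NOP
Event 12 (EXEC): [MAIN] PC=7: HALT

Answer: -5 MAIN 0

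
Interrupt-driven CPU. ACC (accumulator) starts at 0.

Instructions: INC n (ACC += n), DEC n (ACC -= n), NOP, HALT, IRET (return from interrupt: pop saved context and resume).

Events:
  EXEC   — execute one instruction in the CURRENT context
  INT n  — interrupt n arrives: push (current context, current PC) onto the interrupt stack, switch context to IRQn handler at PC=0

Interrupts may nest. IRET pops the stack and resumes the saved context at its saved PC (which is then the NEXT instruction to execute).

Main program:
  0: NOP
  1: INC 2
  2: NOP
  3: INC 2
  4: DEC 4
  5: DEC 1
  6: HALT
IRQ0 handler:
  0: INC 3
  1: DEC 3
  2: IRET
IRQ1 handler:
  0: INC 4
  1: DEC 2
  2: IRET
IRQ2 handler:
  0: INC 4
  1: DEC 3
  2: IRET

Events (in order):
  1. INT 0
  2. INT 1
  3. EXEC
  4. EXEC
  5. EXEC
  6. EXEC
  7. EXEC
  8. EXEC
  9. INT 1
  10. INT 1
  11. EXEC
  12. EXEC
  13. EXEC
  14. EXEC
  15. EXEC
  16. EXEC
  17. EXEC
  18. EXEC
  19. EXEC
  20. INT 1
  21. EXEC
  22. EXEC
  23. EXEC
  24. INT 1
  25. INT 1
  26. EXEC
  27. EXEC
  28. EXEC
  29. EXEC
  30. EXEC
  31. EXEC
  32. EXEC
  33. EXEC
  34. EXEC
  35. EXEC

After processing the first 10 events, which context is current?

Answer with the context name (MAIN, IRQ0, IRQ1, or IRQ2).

Event 1 (INT 0): INT 0 arrives: push (MAIN, PC=0), enter IRQ0 at PC=0 (depth now 1)
Event 2 (INT 1): INT 1 arrives: push (IRQ0, PC=0), enter IRQ1 at PC=0 (depth now 2)
Event 3 (EXEC): [IRQ1] PC=0: INC 4 -> ACC=4
Event 4 (EXEC): [IRQ1] PC=1: DEC 2 -> ACC=2
Event 5 (EXEC): [IRQ1] PC=2: IRET -> resume IRQ0 at PC=0 (depth now 1)
Event 6 (EXEC): [IRQ0] PC=0: INC 3 -> ACC=5
Event 7 (EXEC): [IRQ0] PC=1: DEC 3 -> ACC=2
Event 8 (EXEC): [IRQ0] PC=2: IRET -> resume MAIN at PC=0 (depth now 0)
Event 9 (INT 1): INT 1 arrives: push (MAIN, PC=0), enter IRQ1 at PC=0 (depth now 1)
Event 10 (INT 1): INT 1 arrives: push (IRQ1, PC=0), enter IRQ1 at PC=0 (depth now 2)

Answer: IRQ1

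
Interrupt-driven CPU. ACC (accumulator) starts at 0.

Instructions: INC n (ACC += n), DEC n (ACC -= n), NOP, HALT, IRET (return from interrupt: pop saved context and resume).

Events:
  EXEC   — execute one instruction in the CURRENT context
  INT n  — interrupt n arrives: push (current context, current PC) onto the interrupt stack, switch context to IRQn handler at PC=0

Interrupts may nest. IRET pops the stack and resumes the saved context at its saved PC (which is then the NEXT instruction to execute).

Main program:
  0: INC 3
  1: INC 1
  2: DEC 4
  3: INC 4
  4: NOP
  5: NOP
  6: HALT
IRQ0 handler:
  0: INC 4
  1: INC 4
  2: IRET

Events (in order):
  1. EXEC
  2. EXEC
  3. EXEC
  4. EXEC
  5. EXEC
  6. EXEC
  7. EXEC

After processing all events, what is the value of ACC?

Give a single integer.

Answer: 4

Derivation:
Event 1 (EXEC): [MAIN] PC=0: INC 3 -> ACC=3
Event 2 (EXEC): [MAIN] PC=1: INC 1 -> ACC=4
Event 3 (EXEC): [MAIN] PC=2: DEC 4 -> ACC=0
Event 4 (EXEC): [MAIN] PC=3: INC 4 -> ACC=4
Event 5 (EXEC): [MAIN] PC=4: NOP
Event 6 (EXEC): [MAIN] PC=5: NOP
Event 7 (EXEC): [MAIN] PC=6: HALT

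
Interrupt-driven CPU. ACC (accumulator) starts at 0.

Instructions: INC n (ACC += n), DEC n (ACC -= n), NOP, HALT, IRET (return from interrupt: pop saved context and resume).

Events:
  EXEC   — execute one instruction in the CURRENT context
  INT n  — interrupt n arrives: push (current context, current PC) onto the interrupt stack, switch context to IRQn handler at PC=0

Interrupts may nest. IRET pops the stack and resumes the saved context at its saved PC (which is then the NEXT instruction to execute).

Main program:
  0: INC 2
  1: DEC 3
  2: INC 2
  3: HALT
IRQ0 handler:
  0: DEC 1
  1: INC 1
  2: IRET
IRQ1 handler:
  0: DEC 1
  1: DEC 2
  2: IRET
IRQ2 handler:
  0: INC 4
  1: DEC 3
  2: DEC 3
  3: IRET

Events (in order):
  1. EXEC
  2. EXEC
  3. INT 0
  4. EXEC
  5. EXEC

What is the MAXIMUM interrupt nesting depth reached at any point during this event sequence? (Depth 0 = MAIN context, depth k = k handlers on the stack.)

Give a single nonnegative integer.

Answer: 1

Derivation:
Event 1 (EXEC): [MAIN] PC=0: INC 2 -> ACC=2 [depth=0]
Event 2 (EXEC): [MAIN] PC=1: DEC 3 -> ACC=-1 [depth=0]
Event 3 (INT 0): INT 0 arrives: push (MAIN, PC=2), enter IRQ0 at PC=0 (depth now 1) [depth=1]
Event 4 (EXEC): [IRQ0] PC=0: DEC 1 -> ACC=-2 [depth=1]
Event 5 (EXEC): [IRQ0] PC=1: INC 1 -> ACC=-1 [depth=1]
Max depth observed: 1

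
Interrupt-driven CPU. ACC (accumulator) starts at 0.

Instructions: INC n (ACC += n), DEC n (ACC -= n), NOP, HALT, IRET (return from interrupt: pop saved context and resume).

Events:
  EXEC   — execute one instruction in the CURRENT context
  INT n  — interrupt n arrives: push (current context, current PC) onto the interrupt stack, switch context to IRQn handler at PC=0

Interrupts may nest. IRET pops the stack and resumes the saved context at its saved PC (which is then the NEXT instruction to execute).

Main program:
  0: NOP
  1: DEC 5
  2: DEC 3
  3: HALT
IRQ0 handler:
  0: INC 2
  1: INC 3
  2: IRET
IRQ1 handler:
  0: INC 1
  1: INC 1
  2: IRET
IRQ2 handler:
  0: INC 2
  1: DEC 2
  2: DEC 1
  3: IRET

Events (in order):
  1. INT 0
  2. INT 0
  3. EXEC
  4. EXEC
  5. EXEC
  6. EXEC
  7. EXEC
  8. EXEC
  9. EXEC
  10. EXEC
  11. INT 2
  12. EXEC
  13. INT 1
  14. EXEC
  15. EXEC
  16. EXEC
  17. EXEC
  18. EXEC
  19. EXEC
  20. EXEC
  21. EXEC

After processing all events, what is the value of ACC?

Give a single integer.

Answer: 3

Derivation:
Event 1 (INT 0): INT 0 arrives: push (MAIN, PC=0), enter IRQ0 at PC=0 (depth now 1)
Event 2 (INT 0): INT 0 arrives: push (IRQ0, PC=0), enter IRQ0 at PC=0 (depth now 2)
Event 3 (EXEC): [IRQ0] PC=0: INC 2 -> ACC=2
Event 4 (EXEC): [IRQ0] PC=1: INC 3 -> ACC=5
Event 5 (EXEC): [IRQ0] PC=2: IRET -> resume IRQ0 at PC=0 (depth now 1)
Event 6 (EXEC): [IRQ0] PC=0: INC 2 -> ACC=7
Event 7 (EXEC): [IRQ0] PC=1: INC 3 -> ACC=10
Event 8 (EXEC): [IRQ0] PC=2: IRET -> resume MAIN at PC=0 (depth now 0)
Event 9 (EXEC): [MAIN] PC=0: NOP
Event 10 (EXEC): [MAIN] PC=1: DEC 5 -> ACC=5
Event 11 (INT 2): INT 2 arrives: push (MAIN, PC=2), enter IRQ2 at PC=0 (depth now 1)
Event 12 (EXEC): [IRQ2] PC=0: INC 2 -> ACC=7
Event 13 (INT 1): INT 1 arrives: push (IRQ2, PC=1), enter IRQ1 at PC=0 (depth now 2)
Event 14 (EXEC): [IRQ1] PC=0: INC 1 -> ACC=8
Event 15 (EXEC): [IRQ1] PC=1: INC 1 -> ACC=9
Event 16 (EXEC): [IRQ1] PC=2: IRET -> resume IRQ2 at PC=1 (depth now 1)
Event 17 (EXEC): [IRQ2] PC=1: DEC 2 -> ACC=7
Event 18 (EXEC): [IRQ2] PC=2: DEC 1 -> ACC=6
Event 19 (EXEC): [IRQ2] PC=3: IRET -> resume MAIN at PC=2 (depth now 0)
Event 20 (EXEC): [MAIN] PC=2: DEC 3 -> ACC=3
Event 21 (EXEC): [MAIN] PC=3: HALT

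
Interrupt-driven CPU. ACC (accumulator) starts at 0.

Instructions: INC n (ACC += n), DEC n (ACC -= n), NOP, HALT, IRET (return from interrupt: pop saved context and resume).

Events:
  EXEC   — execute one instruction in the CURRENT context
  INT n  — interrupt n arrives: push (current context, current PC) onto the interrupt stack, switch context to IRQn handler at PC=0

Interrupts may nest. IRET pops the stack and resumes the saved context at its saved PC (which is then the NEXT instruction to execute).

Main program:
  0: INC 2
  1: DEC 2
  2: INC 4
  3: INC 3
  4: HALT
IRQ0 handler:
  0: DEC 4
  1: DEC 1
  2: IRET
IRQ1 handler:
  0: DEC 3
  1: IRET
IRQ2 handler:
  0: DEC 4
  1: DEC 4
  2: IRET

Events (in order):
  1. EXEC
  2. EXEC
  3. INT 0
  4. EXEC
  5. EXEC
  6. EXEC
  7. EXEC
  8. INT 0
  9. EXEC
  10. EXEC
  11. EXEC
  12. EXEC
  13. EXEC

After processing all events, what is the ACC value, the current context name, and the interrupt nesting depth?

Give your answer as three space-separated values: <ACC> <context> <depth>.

Event 1 (EXEC): [MAIN] PC=0: INC 2 -> ACC=2
Event 2 (EXEC): [MAIN] PC=1: DEC 2 -> ACC=0
Event 3 (INT 0): INT 0 arrives: push (MAIN, PC=2), enter IRQ0 at PC=0 (depth now 1)
Event 4 (EXEC): [IRQ0] PC=0: DEC 4 -> ACC=-4
Event 5 (EXEC): [IRQ0] PC=1: DEC 1 -> ACC=-5
Event 6 (EXEC): [IRQ0] PC=2: IRET -> resume MAIN at PC=2 (depth now 0)
Event 7 (EXEC): [MAIN] PC=2: INC 4 -> ACC=-1
Event 8 (INT 0): INT 0 arrives: push (MAIN, PC=3), enter IRQ0 at PC=0 (depth now 1)
Event 9 (EXEC): [IRQ0] PC=0: DEC 4 -> ACC=-5
Event 10 (EXEC): [IRQ0] PC=1: DEC 1 -> ACC=-6
Event 11 (EXEC): [IRQ0] PC=2: IRET -> resume MAIN at PC=3 (depth now 0)
Event 12 (EXEC): [MAIN] PC=3: INC 3 -> ACC=-3
Event 13 (EXEC): [MAIN] PC=4: HALT

Answer: -3 MAIN 0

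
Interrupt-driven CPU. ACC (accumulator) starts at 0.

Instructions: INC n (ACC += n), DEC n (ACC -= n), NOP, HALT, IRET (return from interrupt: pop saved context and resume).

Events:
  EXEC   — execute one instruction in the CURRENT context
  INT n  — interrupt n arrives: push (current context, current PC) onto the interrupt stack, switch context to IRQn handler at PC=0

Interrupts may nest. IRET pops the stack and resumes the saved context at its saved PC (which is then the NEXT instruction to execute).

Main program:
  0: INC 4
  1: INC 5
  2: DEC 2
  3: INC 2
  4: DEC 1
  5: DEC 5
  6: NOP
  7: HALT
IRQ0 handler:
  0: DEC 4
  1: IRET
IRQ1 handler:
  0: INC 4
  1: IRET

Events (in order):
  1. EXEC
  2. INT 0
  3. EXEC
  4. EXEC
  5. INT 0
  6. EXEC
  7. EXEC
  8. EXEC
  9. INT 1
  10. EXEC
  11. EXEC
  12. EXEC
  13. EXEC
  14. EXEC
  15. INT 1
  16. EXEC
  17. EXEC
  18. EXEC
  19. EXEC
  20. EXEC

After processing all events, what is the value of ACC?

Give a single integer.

Event 1 (EXEC): [MAIN] PC=0: INC 4 -> ACC=4
Event 2 (INT 0): INT 0 arrives: push (MAIN, PC=1), enter IRQ0 at PC=0 (depth now 1)
Event 3 (EXEC): [IRQ0] PC=0: DEC 4 -> ACC=0
Event 4 (EXEC): [IRQ0] PC=1: IRET -> resume MAIN at PC=1 (depth now 0)
Event 5 (INT 0): INT 0 arrives: push (MAIN, PC=1), enter IRQ0 at PC=0 (depth now 1)
Event 6 (EXEC): [IRQ0] PC=0: DEC 4 -> ACC=-4
Event 7 (EXEC): [IRQ0] PC=1: IRET -> resume MAIN at PC=1 (depth now 0)
Event 8 (EXEC): [MAIN] PC=1: INC 5 -> ACC=1
Event 9 (INT 1): INT 1 arrives: push (MAIN, PC=2), enter IRQ1 at PC=0 (depth now 1)
Event 10 (EXEC): [IRQ1] PC=0: INC 4 -> ACC=5
Event 11 (EXEC): [IRQ1] PC=1: IRET -> resume MAIN at PC=2 (depth now 0)
Event 12 (EXEC): [MAIN] PC=2: DEC 2 -> ACC=3
Event 13 (EXEC): [MAIN] PC=3: INC 2 -> ACC=5
Event 14 (EXEC): [MAIN] PC=4: DEC 1 -> ACC=4
Event 15 (INT 1): INT 1 arrives: push (MAIN, PC=5), enter IRQ1 at PC=0 (depth now 1)
Event 16 (EXEC): [IRQ1] PC=0: INC 4 -> ACC=8
Event 17 (EXEC): [IRQ1] PC=1: IRET -> resume MAIN at PC=5 (depth now 0)
Event 18 (EXEC): [MAIN] PC=5: DEC 5 -> ACC=3
Event 19 (EXEC): [MAIN] PC=6: NOP
Event 20 (EXEC): [MAIN] PC=7: HALT

Answer: 3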